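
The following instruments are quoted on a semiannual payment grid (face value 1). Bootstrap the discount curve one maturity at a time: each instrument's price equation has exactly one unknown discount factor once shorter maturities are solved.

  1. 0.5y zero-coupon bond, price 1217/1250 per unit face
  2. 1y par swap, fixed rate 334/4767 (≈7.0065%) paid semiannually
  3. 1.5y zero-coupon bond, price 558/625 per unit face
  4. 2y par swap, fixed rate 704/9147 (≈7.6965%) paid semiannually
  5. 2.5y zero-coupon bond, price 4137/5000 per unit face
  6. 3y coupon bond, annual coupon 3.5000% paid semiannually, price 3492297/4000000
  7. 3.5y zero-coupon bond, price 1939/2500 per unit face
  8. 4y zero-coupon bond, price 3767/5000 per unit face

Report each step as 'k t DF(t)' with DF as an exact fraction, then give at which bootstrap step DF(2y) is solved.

step 1 [0.5y] zero: DF = P = 1217/1250 ≈ 0.973600
step 2 [1y] swap r/2=167/4767: DF=(1 − 167/4767·(0.973600))/(1+167/4767) = 2333/2500 ≈ 0.933200
step 3 [1.5y] zero: DF = P = 558/625 ≈ 0.892800
step 4 [2y] swap r/2=352/9147: DF=(1 − 352/9147·(0.973600+0.933200+0.892800))/(1+352/9147) = 537/625 ≈ 0.859200
step 5 [2.5y] zero: DF = P = 4137/5000 ≈ 0.827400
step 6 [3y] bond c/2=7/400: DF=(3492297/4000000 − 7/400·(0.973600+0.933200+0.892800+0.859200+0.827400))/(1+7/400) = 7809/10000 ≈ 0.780900
step 7 [3.5y] zero: DF = P = 1939/2500 ≈ 0.775600
step 8 [4y] zero: DF = P = 3767/5000 ≈ 0.753400

1 1/2 1217/1250
2 1 2333/2500
3 3/2 558/625
4 2 537/625
5 5/2 4137/5000
6 3 7809/10000
7 7/2 1939/2500
8 4 3767/5000
DF(2y) is solved at step 4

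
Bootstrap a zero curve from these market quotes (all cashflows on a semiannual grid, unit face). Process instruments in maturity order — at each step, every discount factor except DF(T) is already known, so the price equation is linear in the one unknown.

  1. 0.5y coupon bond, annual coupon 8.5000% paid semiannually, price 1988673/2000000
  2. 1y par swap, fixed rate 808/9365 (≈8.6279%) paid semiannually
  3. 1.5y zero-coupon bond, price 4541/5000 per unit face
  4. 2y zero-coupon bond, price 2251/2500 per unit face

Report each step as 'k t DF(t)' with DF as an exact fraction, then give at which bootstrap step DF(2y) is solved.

1 1/2 4769/5000
2 1 1149/1250
3 3/2 4541/5000
4 2 2251/2500
DF(2y) is solved at step 4

step 1 [0.5y] bond c/2=17/400: DF=(1988673/2000000 − 17/400·(0))/(1+17/400) = 4769/5000 ≈ 0.953800
step 2 [1y] swap r/2=404/9365: DF=(1 − 404/9365·(0.953800))/(1+404/9365) = 1149/1250 ≈ 0.919200
step 3 [1.5y] zero: DF = P = 4541/5000 ≈ 0.908200
step 4 [2y] zero: DF = P = 2251/2500 ≈ 0.900400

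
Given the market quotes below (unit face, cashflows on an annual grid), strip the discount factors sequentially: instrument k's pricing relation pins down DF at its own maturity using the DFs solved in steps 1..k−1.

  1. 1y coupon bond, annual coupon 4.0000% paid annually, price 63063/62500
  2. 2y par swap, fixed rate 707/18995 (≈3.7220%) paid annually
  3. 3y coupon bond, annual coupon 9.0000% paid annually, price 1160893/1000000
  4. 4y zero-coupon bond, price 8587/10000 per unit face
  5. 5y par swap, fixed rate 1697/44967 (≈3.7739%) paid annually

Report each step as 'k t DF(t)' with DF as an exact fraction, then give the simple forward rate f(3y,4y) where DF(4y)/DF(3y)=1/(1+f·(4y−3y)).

step 1 [1y] bond c/1=1/25: DF=(63063/62500 − 1/25·(0))/(1+1/25) = 4851/5000 ≈ 0.970200
step 2 [2y] swap r/1=707/18995: DF=(1 − 707/18995·(0.970200))/(1+707/18995) = 9293/10000 ≈ 0.929300
step 3 [3y] bond c/1=9/100: DF=(1160893/1000000 − 9/100·(0.970200+0.929300))/(1+9/100) = 4541/5000 ≈ 0.908200
step 4 [4y] zero: DF = P = 8587/10000 ≈ 0.858700
step 5 [5y] swap r/1=1697/44967: DF=(1 − 1697/44967·(0.970200+0.929300+0.908200+0.858700))/(1+1697/44967) = 8303/10000 ≈ 0.830300

1 1 4851/5000
2 2 9293/10000
3 3 4541/5000
4 4 8587/10000
5 5 8303/10000
f(3y,4y) = ((4541/5000)/(8587/10000) − 1)/(1) = 495/8587 ≈ 5.7645%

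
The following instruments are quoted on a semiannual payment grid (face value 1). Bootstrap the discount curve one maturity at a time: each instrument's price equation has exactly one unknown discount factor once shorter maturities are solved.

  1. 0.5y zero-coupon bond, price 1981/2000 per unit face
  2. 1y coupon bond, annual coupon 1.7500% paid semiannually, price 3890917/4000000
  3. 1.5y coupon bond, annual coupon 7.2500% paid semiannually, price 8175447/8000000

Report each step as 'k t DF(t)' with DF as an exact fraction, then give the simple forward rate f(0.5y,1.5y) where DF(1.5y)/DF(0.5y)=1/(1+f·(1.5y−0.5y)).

step 1 [0.5y] zero: DF = P = 1981/2000 ≈ 0.990500
step 2 [1y] bond c/2=7/800: DF=(3890917/4000000 − 7/800·(0.990500))/(1+7/800) = 9557/10000 ≈ 0.955700
step 3 [1.5y] bond c/2=29/800: DF=(8175447/8000000 − 29/800·(0.990500+0.955700))/(1+29/800) = 9181/10000 ≈ 0.918100

1 1/2 1981/2000
2 1 9557/10000
3 3/2 9181/10000
f(0.5y,1.5y) = ((1981/2000)/(9181/10000) − 1)/(1) = 724/9181 ≈ 7.8859%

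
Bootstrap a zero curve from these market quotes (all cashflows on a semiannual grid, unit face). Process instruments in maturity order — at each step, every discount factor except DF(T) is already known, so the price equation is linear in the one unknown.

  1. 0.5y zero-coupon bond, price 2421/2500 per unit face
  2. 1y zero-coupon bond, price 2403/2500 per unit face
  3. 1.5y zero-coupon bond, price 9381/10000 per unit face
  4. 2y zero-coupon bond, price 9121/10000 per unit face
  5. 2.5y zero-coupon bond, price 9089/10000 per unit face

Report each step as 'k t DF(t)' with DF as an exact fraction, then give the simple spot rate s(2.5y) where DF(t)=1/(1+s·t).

1 1/2 2421/2500
2 1 2403/2500
3 3/2 9381/10000
4 2 9121/10000
5 5/2 9089/10000
s(2.5y) = (1/(9089/10000) − 1)/(5/2) = 1822/45445 ≈ 4.0092%

step 1 [0.5y] zero: DF = P = 2421/2500 ≈ 0.968400
step 2 [1y] zero: DF = P = 2403/2500 ≈ 0.961200
step 3 [1.5y] zero: DF = P = 9381/10000 ≈ 0.938100
step 4 [2y] zero: DF = P = 9121/10000 ≈ 0.912100
step 5 [2.5y] zero: DF = P = 9089/10000 ≈ 0.908900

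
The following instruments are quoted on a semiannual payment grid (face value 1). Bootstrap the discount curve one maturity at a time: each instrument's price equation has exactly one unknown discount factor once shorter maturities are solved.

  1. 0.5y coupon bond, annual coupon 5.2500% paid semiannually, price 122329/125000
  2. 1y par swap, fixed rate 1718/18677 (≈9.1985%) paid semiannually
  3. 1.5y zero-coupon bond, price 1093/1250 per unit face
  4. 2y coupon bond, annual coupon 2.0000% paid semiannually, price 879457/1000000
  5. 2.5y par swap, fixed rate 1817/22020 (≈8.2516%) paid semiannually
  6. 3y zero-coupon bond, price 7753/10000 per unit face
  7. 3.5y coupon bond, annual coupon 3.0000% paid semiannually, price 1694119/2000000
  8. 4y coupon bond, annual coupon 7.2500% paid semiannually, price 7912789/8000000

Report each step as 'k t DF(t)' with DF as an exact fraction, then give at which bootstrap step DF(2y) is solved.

1 1/2 596/625
2 1 9141/10000
3 3/2 1093/1250
4 2 2109/2500
5 5/2 8183/10000
6 3 7753/10000
7 7/2 379/500
8 4 1867/2500
DF(2y) is solved at step 4

step 1 [0.5y] bond c/2=21/800: DF=(122329/125000 − 21/800·(0))/(1+21/800) = 596/625 ≈ 0.953600
step 2 [1y] swap r/2=859/18677: DF=(1 − 859/18677·(0.953600))/(1+859/18677) = 9141/10000 ≈ 0.914100
step 3 [1.5y] zero: DF = P = 1093/1250 ≈ 0.874400
step 4 [2y] bond c/2=1/100: DF=(879457/1000000 − 1/100·(0.953600+0.914100+0.874400))/(1+1/100) = 2109/2500 ≈ 0.843600
step 5 [2.5y] swap r/2=1817/44040: DF=(1 − 1817/44040·(0.953600+0.914100+0.874400+0.843600))/(1+1817/44040) = 8183/10000 ≈ 0.818300
step 6 [3y] zero: DF = P = 7753/10000 ≈ 0.775300
step 7 [3.5y] bond c/2=3/200: DF=(1694119/2000000 − 3/200·(0.953600+0.914100+0.874400+0.843600+0.818300+0.775300))/(1+3/200) = 379/500 ≈ 0.758000
step 8 [4y] bond c/2=29/800: DF=(7912789/8000000 − 29/800·(0.953600+0.914100+0.874400+0.843600+0.818300+0.775300+0.758000))/(1+29/800) = 1867/2500 ≈ 0.746800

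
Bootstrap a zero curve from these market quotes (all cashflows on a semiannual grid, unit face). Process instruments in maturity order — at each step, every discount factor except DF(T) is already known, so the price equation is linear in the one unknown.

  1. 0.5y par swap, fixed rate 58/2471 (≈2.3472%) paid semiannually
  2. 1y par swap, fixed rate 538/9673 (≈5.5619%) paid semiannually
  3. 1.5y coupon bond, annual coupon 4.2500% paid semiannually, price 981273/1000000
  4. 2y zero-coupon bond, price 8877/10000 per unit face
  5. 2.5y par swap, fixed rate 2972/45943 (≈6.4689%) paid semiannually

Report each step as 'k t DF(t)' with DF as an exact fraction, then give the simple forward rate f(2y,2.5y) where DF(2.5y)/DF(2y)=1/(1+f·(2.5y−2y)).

1 1/2 2471/2500
2 1 4731/5000
3 3/2 4603/5000
4 2 8877/10000
5 5/2 4257/5000
f(2y,2.5y) = ((8877/10000)/(4257/5000) − 1)/(1/2) = 11/129 ≈ 8.5271%

step 1 [0.5y] swap r/2=29/2471: DF=(1 − 29/2471·(0))/(1+29/2471) = 2471/2500 ≈ 0.988400
step 2 [1y] swap r/2=269/9673: DF=(1 − 269/9673·(0.988400))/(1+269/9673) = 4731/5000 ≈ 0.946200
step 3 [1.5y] bond c/2=17/800: DF=(981273/1000000 − 17/800·(0.988400+0.946200))/(1+17/800) = 4603/5000 ≈ 0.920600
step 4 [2y] zero: DF = P = 8877/10000 ≈ 0.887700
step 5 [2.5y] swap r/2=1486/45943: DF=(1 − 1486/45943·(0.988400+0.946200+0.920600+0.887700))/(1+1486/45943) = 4257/5000 ≈ 0.851400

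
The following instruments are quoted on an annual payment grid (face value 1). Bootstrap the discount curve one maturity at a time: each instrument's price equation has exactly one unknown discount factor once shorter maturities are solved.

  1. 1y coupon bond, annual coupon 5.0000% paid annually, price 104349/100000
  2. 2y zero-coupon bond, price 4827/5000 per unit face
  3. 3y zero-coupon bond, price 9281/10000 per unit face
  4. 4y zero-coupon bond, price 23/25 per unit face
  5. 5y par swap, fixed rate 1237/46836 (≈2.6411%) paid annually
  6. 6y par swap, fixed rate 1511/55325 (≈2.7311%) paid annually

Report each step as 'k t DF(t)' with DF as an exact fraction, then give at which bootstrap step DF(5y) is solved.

1 1 4969/5000
2 2 4827/5000
3 3 9281/10000
4 4 23/25
5 5 8763/10000
6 6 8489/10000
DF(5y) is solved at step 5

step 1 [1y] bond c/1=1/20: DF=(104349/100000 − 1/20·(0))/(1+1/20) = 4969/5000 ≈ 0.993800
step 2 [2y] zero: DF = P = 4827/5000 ≈ 0.965400
step 3 [3y] zero: DF = P = 9281/10000 ≈ 0.928100
step 4 [4y] zero: DF = P = 23/25 ≈ 0.920000
step 5 [5y] swap r/1=1237/46836: DF=(1 − 1237/46836·(0.993800+0.965400+0.928100+0.920000))/(1+1237/46836) = 8763/10000 ≈ 0.876300
step 6 [6y] swap r/1=1511/55325: DF=(1 − 1511/55325·(0.993800+0.965400+0.928100+0.920000+0.876300))/(1+1511/55325) = 8489/10000 ≈ 0.848900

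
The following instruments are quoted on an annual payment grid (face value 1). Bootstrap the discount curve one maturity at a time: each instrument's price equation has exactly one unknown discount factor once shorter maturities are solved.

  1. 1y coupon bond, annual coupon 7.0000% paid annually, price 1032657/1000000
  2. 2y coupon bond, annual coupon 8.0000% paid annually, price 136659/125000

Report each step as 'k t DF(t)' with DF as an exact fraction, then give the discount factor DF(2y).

1 1 9651/10000
2 2 588/625
DF(2y) = 588/625 ≈ 0.940800

step 1 [1y] bond c/1=7/100: DF=(1032657/1000000 − 7/100·(0))/(1+7/100) = 9651/10000 ≈ 0.965100
step 2 [2y] bond c/1=2/25: DF=(136659/125000 − 2/25·(0.965100))/(1+2/25) = 588/625 ≈ 0.940800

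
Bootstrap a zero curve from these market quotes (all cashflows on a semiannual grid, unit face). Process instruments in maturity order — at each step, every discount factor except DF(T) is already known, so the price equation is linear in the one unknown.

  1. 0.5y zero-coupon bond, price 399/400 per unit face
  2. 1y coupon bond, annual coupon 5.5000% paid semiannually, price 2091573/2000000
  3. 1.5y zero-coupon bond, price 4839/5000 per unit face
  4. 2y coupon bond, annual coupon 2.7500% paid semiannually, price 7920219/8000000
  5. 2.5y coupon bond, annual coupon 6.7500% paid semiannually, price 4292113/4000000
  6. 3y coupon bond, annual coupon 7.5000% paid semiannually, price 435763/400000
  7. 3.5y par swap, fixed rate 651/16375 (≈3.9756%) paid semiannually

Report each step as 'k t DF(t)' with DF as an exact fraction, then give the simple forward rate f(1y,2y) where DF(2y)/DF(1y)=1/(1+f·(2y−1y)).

step 1 [0.5y] zero: DF = P = 399/400 ≈ 0.997500
step 2 [1y] bond c/2=11/400: DF=(2091573/2000000 − 11/400·(0.997500))/(1+11/400) = 9911/10000 ≈ 0.991100
step 3 [1.5y] zero: DF = P = 4839/5000 ≈ 0.967800
step 4 [2y] bond c/2=11/800: DF=(7920219/8000000 − 11/800·(0.997500+0.991100+0.967800))/(1+11/800) = 1873/2000 ≈ 0.936500
step 5 [2.5y] bond c/2=27/800: DF=(4292113/4000000 − 27/800·(0.997500+0.991100+0.967800+0.936500))/(1+27/800) = 9109/10000 ≈ 0.910900
step 6 [3y] bond c/2=3/80: DF=(435763/400000 − 3/80·(0.997500+0.991100+0.967800+0.936500+0.910900))/(1+3/80) = 2191/2500 ≈ 0.876400
step 7 [3.5y] swap r/2=651/32750: DF=(1 − 651/32750·(0.997500+0.991100+0.967800+0.936500+0.910900+0.876400))/(1+651/32750) = 4349/5000 ≈ 0.869800

1 1/2 399/400
2 1 9911/10000
3 3/2 4839/5000
4 2 1873/2000
5 5/2 9109/10000
6 3 2191/2500
7 7/2 4349/5000
f(1y,2y) = ((9911/10000)/(1873/2000) − 1)/(1) = 546/9365 ≈ 5.8302%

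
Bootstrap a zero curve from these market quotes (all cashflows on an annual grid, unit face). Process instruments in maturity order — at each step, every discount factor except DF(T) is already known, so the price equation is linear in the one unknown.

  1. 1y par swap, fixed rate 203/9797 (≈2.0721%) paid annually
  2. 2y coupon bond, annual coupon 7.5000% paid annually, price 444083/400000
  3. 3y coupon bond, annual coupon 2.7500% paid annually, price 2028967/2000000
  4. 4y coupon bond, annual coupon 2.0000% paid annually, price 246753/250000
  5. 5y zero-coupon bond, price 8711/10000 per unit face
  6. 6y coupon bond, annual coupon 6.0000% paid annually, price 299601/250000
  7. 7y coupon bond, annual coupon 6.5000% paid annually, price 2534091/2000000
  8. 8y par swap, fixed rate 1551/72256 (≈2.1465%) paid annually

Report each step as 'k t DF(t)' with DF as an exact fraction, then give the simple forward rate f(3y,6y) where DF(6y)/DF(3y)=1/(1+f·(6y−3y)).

1 1 9797/10000
2 2 2411/2500
3 3 9353/10000
4 4 1139/1250
5 5 8711/10000
6 6 8667/10000
7 7 8523/10000
8 8 8449/10000
f(3y,6y) = ((9353/10000)/(8667/10000) − 1)/(3) = 686/26001 ≈ 2.6384%

step 1 [1y] swap r/1=203/9797: DF=(1 − 203/9797·(0))/(1+203/9797) = 9797/10000 ≈ 0.979700
step 2 [2y] bond c/1=3/40: DF=(444083/400000 − 3/40·(0.979700))/(1+3/40) = 2411/2500 ≈ 0.964400
step 3 [3y] bond c/1=11/400: DF=(2028967/2000000 − 11/400·(0.979700+0.964400))/(1+11/400) = 9353/10000 ≈ 0.935300
step 4 [4y] bond c/1=1/50: DF=(246753/250000 − 1/50·(0.979700+0.964400+0.935300))/(1+1/50) = 1139/1250 ≈ 0.911200
step 5 [5y] zero: DF = P = 8711/10000 ≈ 0.871100
step 6 [6y] bond c/1=3/50: DF=(299601/250000 − 3/50·(0.979700+0.964400+0.935300+0.911200+0.871100))/(1+3/50) = 8667/10000 ≈ 0.866700
step 7 [7y] bond c/1=13/200: DF=(2534091/2000000 − 13/200·(0.979700+0.964400+0.935300+0.911200+0.871100+0.866700))/(1+13/200) = 8523/10000 ≈ 0.852300
step 8 [8y] swap r/1=1551/72256: DF=(1 − 1551/72256·(0.979700+0.964400+0.935300+0.911200+0.871100+0.866700+0.852300))/(1+1551/72256) = 8449/10000 ≈ 0.844900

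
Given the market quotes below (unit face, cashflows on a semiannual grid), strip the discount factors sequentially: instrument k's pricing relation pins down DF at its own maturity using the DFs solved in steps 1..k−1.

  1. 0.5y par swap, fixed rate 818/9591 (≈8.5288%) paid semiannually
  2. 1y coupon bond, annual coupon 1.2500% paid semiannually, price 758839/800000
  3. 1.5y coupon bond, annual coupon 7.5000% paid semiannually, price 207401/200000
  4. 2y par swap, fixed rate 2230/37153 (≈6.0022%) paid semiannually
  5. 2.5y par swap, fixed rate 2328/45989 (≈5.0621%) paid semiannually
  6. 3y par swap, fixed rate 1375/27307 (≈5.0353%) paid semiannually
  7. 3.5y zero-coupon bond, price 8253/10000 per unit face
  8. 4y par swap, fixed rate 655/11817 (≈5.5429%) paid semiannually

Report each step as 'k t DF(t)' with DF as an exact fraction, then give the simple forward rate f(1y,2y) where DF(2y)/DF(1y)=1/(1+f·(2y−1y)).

step 1 [0.5y] swap r/2=409/9591: DF=(1 − 409/9591·(0))/(1+409/9591) = 9591/10000 ≈ 0.959100
step 2 [1y] bond c/2=1/160: DF=(758839/800000 − 1/160·(0.959100))/(1+1/160) = 9367/10000 ≈ 0.936700
step 3 [1.5y] bond c/2=3/80: DF=(207401/200000 − 3/80·(0.959100+0.936700))/(1+3/80) = 931/1000 ≈ 0.931000
step 4 [2y] swap r/2=1115/37153: DF=(1 − 1115/37153·(0.959100+0.936700+0.931000))/(1+1115/37153) = 1777/2000 ≈ 0.888500
step 5 [2.5y] swap r/2=1164/45989: DF=(1 − 1164/45989·(0.959100+0.936700+0.931000+0.888500))/(1+1164/45989) = 2209/2500 ≈ 0.883600
step 6 [3y] swap r/2=1375/54614: DF=(1 − 1375/54614·(0.959100+0.936700+0.931000+0.888500+0.883600))/(1+1375/54614) = 69/80 ≈ 0.862500
step 7 [3.5y] zero: DF = P = 8253/10000 ≈ 0.825300
step 8 [4y] swap r/2=655/23634: DF=(1 − 655/23634·(0.959100+0.936700+0.931000+0.888500+0.883600+0.862500+0.825300))/(1+655/23634) = 1607/2000 ≈ 0.803500

1 1/2 9591/10000
2 1 9367/10000
3 3/2 931/1000
4 2 1777/2000
5 5/2 2209/2500
6 3 69/80
7 7/2 8253/10000
8 4 1607/2000
f(1y,2y) = ((9367/10000)/(1777/2000) − 1)/(1) = 482/8885 ≈ 5.4249%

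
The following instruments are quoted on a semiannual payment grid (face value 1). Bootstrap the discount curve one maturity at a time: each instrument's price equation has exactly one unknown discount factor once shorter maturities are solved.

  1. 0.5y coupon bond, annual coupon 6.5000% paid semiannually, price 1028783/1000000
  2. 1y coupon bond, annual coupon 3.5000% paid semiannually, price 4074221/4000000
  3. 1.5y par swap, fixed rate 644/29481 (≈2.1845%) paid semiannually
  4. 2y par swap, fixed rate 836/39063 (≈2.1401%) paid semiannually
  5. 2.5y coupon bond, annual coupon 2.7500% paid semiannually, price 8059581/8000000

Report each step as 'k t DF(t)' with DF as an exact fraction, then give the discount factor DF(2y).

step 1 [0.5y] bond c/2=13/400: DF=(1028783/1000000 − 13/400·(0))/(1+13/400) = 2491/2500 ≈ 0.996400
step 2 [1y] bond c/2=7/400: DF=(4074221/4000000 − 7/400·(0.996400))/(1+7/400) = 9839/10000 ≈ 0.983900
step 3 [1.5y] swap r/2=322/29481: DF=(1 − 322/29481·(0.996400+0.983900))/(1+322/29481) = 4839/5000 ≈ 0.967800
step 4 [2y] swap r/2=418/39063: DF=(1 − 418/39063·(0.996400+0.983900+0.967800))/(1+418/39063) = 4791/5000 ≈ 0.958200
step 5 [2.5y] bond c/2=11/800: DF=(8059581/8000000 − 11/800·(0.996400+0.983900+0.967800+0.958200))/(1+11/800) = 588/625 ≈ 0.940800

1 1/2 2491/2500
2 1 9839/10000
3 3/2 4839/5000
4 2 4791/5000
5 5/2 588/625
DF(2y) = 4791/5000 ≈ 0.958200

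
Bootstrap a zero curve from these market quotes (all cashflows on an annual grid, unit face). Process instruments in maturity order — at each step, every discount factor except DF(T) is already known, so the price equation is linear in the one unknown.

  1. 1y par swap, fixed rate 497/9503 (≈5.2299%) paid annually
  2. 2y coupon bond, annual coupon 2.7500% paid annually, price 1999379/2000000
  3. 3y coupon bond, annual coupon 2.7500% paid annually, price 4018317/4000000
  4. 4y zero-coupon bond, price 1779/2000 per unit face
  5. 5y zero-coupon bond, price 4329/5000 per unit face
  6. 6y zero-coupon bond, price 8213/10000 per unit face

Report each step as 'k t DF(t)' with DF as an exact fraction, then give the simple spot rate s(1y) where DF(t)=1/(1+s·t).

step 1 [1y] swap r/1=497/9503: DF=(1 − 497/9503·(0))/(1+497/9503) = 9503/10000 ≈ 0.950300
step 2 [2y] bond c/1=11/400: DF=(1999379/2000000 − 11/400·(0.950300))/(1+11/400) = 379/400 ≈ 0.947500
step 3 [3y] bond c/1=11/400: DF=(4018317/4000000 − 11/400·(0.950300+0.947500))/(1+11/400) = 9269/10000 ≈ 0.926900
step 4 [4y] zero: DF = P = 1779/2000 ≈ 0.889500
step 5 [5y] zero: DF = P = 4329/5000 ≈ 0.865800
step 6 [6y] zero: DF = P = 8213/10000 ≈ 0.821300

1 1 9503/10000
2 2 379/400
3 3 9269/10000
4 4 1779/2000
5 5 4329/5000
6 6 8213/10000
s(1y) = (1/(9503/10000) − 1)/(1) = 497/9503 ≈ 5.2299%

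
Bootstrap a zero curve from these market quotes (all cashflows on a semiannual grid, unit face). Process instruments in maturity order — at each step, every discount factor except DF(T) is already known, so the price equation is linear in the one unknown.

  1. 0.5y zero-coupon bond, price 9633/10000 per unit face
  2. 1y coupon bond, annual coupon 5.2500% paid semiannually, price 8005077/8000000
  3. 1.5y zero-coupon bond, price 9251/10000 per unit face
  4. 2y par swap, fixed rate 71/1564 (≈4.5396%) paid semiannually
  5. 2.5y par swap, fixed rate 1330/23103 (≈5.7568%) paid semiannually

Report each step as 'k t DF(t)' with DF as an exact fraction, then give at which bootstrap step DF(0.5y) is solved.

step 1 [0.5y] zero: DF = P = 9633/10000 ≈ 0.963300
step 2 [1y] bond c/2=21/800: DF=(8005077/8000000 − 21/800·(0.963300))/(1+21/800) = 594/625 ≈ 0.950400
step 3 [1.5y] zero: DF = P = 9251/10000 ≈ 0.925100
step 4 [2y] swap r/2=71/3128: DF=(1 − 71/3128·(0.963300+0.950400+0.925100))/(1+71/3128) = 2287/2500 ≈ 0.914800
step 5 [2.5y] swap r/2=665/23103: DF=(1 − 665/23103·(0.963300+0.950400+0.925100+0.914800))/(1+665/23103) = 867/1000 ≈ 0.867000

1 1/2 9633/10000
2 1 594/625
3 3/2 9251/10000
4 2 2287/2500
5 5/2 867/1000
DF(0.5y) is solved at step 1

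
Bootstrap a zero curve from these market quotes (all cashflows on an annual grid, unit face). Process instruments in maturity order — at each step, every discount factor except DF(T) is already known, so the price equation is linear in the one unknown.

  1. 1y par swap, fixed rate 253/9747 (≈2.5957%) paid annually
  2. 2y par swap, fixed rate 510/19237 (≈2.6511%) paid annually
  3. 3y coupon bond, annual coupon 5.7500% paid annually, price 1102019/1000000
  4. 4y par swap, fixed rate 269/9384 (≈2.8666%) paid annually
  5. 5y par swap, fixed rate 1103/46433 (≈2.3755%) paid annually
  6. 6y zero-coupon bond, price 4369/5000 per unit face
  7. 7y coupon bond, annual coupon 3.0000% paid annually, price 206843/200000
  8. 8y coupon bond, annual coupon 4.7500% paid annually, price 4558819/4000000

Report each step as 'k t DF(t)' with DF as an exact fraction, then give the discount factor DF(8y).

step 1 [1y] swap r/1=253/9747: DF=(1 − 253/9747·(0))/(1+253/9747) = 9747/10000 ≈ 0.974700
step 2 [2y] swap r/1=510/19237: DF=(1 − 510/19237·(0.974700))/(1+510/19237) = 949/1000 ≈ 0.949000
step 3 [3y] bond c/1=23/400: DF=(1102019/1000000 − 23/400·(0.974700+0.949000))/(1+23/400) = 15/16 ≈ 0.937500
step 4 [4y] swap r/1=269/9384: DF=(1 − 269/9384·(0.974700+0.949000+0.937500))/(1+269/9384) = 2231/2500 ≈ 0.892400
step 5 [5y] swap r/1=1103/46433: DF=(1 − 1103/46433·(0.974700+0.949000+0.937500+0.892400))/(1+1103/46433) = 8897/10000 ≈ 0.889700
step 6 [6y] zero: DF = P = 4369/5000 ≈ 0.873800
step 7 [7y] bond c/1=3/100: DF=(206843/200000 − 3/100·(0.974700+0.949000+0.937500+0.892400+0.889700+0.873800))/(1+3/100) = 4217/5000 ≈ 0.843400
step 8 [8y] bond c/1=19/400: DF=(4558819/4000000 − 19/400·(0.974700+0.949000+0.937500+0.892400+0.889700+0.873800+0.843400))/(1+19/400) = 1999/2500 ≈ 0.799600

1 1 9747/10000
2 2 949/1000
3 3 15/16
4 4 2231/2500
5 5 8897/10000
6 6 4369/5000
7 7 4217/5000
8 8 1999/2500
DF(8y) = 1999/2500 ≈ 0.799600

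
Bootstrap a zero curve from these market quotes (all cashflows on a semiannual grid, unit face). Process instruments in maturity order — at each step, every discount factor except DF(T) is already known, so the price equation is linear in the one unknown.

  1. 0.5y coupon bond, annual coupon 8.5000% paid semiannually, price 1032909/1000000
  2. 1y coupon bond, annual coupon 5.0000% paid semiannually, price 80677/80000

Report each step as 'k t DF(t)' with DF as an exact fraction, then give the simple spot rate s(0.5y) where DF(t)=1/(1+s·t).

step 1 [0.5y] bond c/2=17/400: DF=(1032909/1000000 − 17/400·(0))/(1+17/400) = 2477/2500 ≈ 0.990800
step 2 [1y] bond c/2=1/40: DF=(80677/80000 − 1/40·(0.990800))/(1+1/40) = 9597/10000 ≈ 0.959700

1 1/2 2477/2500
2 1 9597/10000
s(0.5y) = (1/(2477/2500) − 1)/(1/2) = 46/2477 ≈ 1.8571%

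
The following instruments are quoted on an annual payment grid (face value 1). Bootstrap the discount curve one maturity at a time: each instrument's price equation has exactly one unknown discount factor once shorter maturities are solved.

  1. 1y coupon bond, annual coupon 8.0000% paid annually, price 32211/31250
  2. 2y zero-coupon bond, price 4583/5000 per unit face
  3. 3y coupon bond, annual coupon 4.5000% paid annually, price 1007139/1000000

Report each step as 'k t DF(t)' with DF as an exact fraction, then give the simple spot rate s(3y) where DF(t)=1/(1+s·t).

step 1 [1y] bond c/1=2/25: DF=(32211/31250 − 2/25·(0))/(1+2/25) = 1193/1250 ≈ 0.954400
step 2 [2y] zero: DF = P = 4583/5000 ≈ 0.916600
step 3 [3y] bond c/1=9/200: DF=(1007139/1000000 − 9/200·(0.954400+0.916600))/(1+9/200) = 552/625 ≈ 0.883200

1 1 1193/1250
2 2 4583/5000
3 3 552/625
s(3y) = (1/(552/625) − 1)/(3) = 73/1656 ≈ 4.4082%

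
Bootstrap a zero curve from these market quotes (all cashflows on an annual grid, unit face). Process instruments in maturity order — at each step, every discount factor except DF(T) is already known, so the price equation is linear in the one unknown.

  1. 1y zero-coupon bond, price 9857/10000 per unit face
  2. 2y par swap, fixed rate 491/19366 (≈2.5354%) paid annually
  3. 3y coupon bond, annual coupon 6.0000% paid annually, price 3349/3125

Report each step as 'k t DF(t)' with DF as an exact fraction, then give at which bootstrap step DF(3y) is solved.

step 1 [1y] zero: DF = P = 9857/10000 ≈ 0.985700
step 2 [2y] swap r/1=491/19366: DF=(1 − 491/19366·(0.985700))/(1+491/19366) = 9509/10000 ≈ 0.950900
step 3 [3y] bond c/1=3/50: DF=(3349/3125 − 3/50·(0.985700+0.950900))/(1+3/50) = 4507/5000 ≈ 0.901400

1 1 9857/10000
2 2 9509/10000
3 3 4507/5000
DF(3y) is solved at step 3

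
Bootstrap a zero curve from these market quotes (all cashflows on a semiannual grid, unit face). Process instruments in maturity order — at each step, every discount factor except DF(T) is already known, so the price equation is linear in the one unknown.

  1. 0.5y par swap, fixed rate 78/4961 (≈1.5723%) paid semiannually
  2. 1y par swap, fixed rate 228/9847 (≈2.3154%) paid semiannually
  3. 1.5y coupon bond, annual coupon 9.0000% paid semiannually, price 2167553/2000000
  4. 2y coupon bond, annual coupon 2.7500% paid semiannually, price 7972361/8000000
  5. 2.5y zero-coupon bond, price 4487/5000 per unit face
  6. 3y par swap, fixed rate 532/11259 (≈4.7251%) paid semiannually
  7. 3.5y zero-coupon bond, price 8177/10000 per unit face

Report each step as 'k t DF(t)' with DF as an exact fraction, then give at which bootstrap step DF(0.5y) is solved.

step 1 [0.5y] swap r/2=39/4961: DF=(1 − 39/4961·(0))/(1+39/4961) = 4961/5000 ≈ 0.992200
step 2 [1y] swap r/2=114/9847: DF=(1 − 114/9847·(0.992200))/(1+114/9847) = 2443/2500 ≈ 0.977200
step 3 [1.5y] bond c/2=9/200: DF=(2167553/2000000 − 9/200·(0.992200+0.977200))/(1+9/200) = 9523/10000 ≈ 0.952300
step 4 [2y] bond c/2=11/800: DF=(7972361/8000000 − 11/800·(0.992200+0.977200+0.952300))/(1+11/800) = 4717/5000 ≈ 0.943400
step 5 [2.5y] zero: DF = P = 4487/5000 ≈ 0.897400
step 6 [3y] swap r/2=266/11259: DF=(1 − 266/11259·(0.992200+0.977200+0.952300+0.943400+0.897400))/(1+266/11259) = 867/1000 ≈ 0.867000
step 7 [3.5y] zero: DF = P = 8177/10000 ≈ 0.817700

1 1/2 4961/5000
2 1 2443/2500
3 3/2 9523/10000
4 2 4717/5000
5 5/2 4487/5000
6 3 867/1000
7 7/2 8177/10000
DF(0.5y) is solved at step 1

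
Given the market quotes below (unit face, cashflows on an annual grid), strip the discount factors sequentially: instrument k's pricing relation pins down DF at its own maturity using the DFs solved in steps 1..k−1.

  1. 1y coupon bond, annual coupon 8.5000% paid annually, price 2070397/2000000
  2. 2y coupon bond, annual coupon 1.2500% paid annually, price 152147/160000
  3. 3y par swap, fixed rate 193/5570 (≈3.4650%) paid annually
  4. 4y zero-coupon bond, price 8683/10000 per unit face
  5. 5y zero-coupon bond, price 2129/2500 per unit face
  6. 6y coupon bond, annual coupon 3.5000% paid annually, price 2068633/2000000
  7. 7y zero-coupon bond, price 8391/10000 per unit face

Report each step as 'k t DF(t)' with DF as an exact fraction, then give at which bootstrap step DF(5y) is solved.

1 1 9541/10000
2 2 4637/5000
3 3 1807/2000
4 4 8683/10000
5 5 2129/2500
6 6 847/1000
7 7 8391/10000
DF(5y) is solved at step 5

step 1 [1y] bond c/1=17/200: DF=(2070397/2000000 − 17/200·(0))/(1+17/200) = 9541/10000 ≈ 0.954100
step 2 [2y] bond c/1=1/80: DF=(152147/160000 − 1/80·(0.954100))/(1+1/80) = 4637/5000 ≈ 0.927400
step 3 [3y] swap r/1=193/5570: DF=(1 − 193/5570·(0.954100+0.927400))/(1+193/5570) = 1807/2000 ≈ 0.903500
step 4 [4y] zero: DF = P = 8683/10000 ≈ 0.868300
step 5 [5y] zero: DF = P = 2129/2500 ≈ 0.851600
step 6 [6y] bond c/1=7/200: DF=(2068633/2000000 − 7/200·(0.954100+0.927400+0.903500+0.868300+0.851600))/(1+7/200) = 847/1000 ≈ 0.847000
step 7 [7y] zero: DF = P = 8391/10000 ≈ 0.839100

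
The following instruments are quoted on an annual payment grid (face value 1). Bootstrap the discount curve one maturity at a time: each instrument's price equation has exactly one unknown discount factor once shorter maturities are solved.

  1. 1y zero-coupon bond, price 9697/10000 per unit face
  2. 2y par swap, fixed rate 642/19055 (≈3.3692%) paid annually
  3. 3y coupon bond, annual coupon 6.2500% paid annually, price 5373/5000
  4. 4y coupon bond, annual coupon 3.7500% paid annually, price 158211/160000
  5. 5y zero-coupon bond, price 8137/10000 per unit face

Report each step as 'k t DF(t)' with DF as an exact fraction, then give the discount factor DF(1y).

step 1 [1y] zero: DF = P = 9697/10000 ≈ 0.969700
step 2 [2y] swap r/1=642/19055: DF=(1 − 642/19055·(0.969700))/(1+642/19055) = 4679/5000 ≈ 0.935800
step 3 [3y] bond c/1=1/16: DF=(5373/5000 − 1/16·(0.969700+0.935800))/(1+1/16) = 8993/10000 ≈ 0.899300
step 4 [4y] bond c/1=3/80: DF=(158211/160000 − 3/80·(0.969700+0.935800+0.899300))/(1+3/80) = 8517/10000 ≈ 0.851700
step 5 [5y] zero: DF = P = 8137/10000 ≈ 0.813700

1 1 9697/10000
2 2 4679/5000
3 3 8993/10000
4 4 8517/10000
5 5 8137/10000
DF(1y) = 9697/10000 ≈ 0.969700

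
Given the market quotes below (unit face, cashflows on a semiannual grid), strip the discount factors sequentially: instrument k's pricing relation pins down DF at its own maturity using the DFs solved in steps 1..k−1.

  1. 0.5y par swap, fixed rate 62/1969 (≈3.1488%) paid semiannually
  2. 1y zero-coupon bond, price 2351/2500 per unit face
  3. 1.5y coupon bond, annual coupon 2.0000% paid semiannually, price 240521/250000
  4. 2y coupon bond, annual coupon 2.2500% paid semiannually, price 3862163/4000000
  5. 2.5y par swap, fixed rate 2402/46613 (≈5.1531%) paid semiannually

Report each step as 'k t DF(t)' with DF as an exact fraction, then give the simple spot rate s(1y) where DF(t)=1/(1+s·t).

1 1/2 1969/2000
2 1 2351/2500
3 3/2 1867/2000
4 2 923/1000
5 5/2 8799/10000
s(1y) = (1/(2351/2500) − 1)/(1) = 149/2351 ≈ 6.3377%

step 1 [0.5y] swap r/2=31/1969: DF=(1 − 31/1969·(0))/(1+31/1969) = 1969/2000 ≈ 0.984500
step 2 [1y] zero: DF = P = 2351/2500 ≈ 0.940400
step 3 [1.5y] bond c/2=1/100: DF=(240521/250000 − 1/100·(0.984500+0.940400))/(1+1/100) = 1867/2000 ≈ 0.933500
step 4 [2y] bond c/2=9/800: DF=(3862163/4000000 − 9/800·(0.984500+0.940400+0.933500))/(1+9/800) = 923/1000 ≈ 0.923000
step 5 [2.5y] swap r/2=1201/46613: DF=(1 − 1201/46613·(0.984500+0.940400+0.933500+0.923000))/(1+1201/46613) = 8799/10000 ≈ 0.879900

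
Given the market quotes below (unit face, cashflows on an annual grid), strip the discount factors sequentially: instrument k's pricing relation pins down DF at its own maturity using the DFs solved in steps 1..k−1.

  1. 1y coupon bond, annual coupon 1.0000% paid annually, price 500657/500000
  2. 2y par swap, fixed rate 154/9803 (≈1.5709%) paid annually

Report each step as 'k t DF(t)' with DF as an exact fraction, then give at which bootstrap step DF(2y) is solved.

step 1 [1y] bond c/1=1/100: DF=(500657/500000 − 1/100·(0))/(1+1/100) = 4957/5000 ≈ 0.991400
step 2 [2y] swap r/1=154/9803: DF=(1 − 154/9803·(0.991400))/(1+154/9803) = 2423/2500 ≈ 0.969200

1 1 4957/5000
2 2 2423/2500
DF(2y) is solved at step 2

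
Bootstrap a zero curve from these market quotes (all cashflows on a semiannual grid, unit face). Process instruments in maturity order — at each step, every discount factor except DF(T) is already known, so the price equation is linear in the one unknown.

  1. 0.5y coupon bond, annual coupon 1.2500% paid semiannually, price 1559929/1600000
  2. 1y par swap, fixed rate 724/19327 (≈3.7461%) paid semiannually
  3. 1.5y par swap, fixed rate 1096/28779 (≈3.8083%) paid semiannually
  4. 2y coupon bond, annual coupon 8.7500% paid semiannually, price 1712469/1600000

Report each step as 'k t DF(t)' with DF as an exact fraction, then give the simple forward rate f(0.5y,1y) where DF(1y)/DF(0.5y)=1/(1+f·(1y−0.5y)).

1 1/2 9689/10000
2 1 4819/5000
3 3/2 2363/2500
4 2 1131/1250
f(0.5y,1y) = ((9689/10000)/(4819/5000) − 1)/(1/2) = 51/4819 ≈ 1.0583%

step 1 [0.5y] bond c/2=1/160: DF=(1559929/1600000 − 1/160·(0))/(1+1/160) = 9689/10000 ≈ 0.968900
step 2 [1y] swap r/2=362/19327: DF=(1 − 362/19327·(0.968900))/(1+362/19327) = 4819/5000 ≈ 0.963800
step 3 [1.5y] swap r/2=548/28779: DF=(1 − 548/28779·(0.968900+0.963800))/(1+548/28779) = 2363/2500 ≈ 0.945200
step 4 [2y] bond c/2=7/160: DF=(1712469/1600000 − 7/160·(0.968900+0.963800+0.945200))/(1+7/160) = 1131/1250 ≈ 0.904800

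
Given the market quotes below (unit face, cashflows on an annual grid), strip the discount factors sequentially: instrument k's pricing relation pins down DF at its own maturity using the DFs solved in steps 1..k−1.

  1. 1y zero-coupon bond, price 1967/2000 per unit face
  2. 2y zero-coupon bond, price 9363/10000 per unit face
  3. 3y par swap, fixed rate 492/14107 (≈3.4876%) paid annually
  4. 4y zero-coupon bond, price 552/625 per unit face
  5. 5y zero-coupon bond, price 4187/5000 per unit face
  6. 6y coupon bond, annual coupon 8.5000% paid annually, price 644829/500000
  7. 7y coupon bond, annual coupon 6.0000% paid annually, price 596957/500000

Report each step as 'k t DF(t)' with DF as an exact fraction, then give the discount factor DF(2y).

step 1 [1y] zero: DF = P = 1967/2000 ≈ 0.983500
step 2 [2y] zero: DF = P = 9363/10000 ≈ 0.936300
step 3 [3y] swap r/1=492/14107: DF=(1 − 492/14107·(0.983500+0.936300))/(1+492/14107) = 1127/1250 ≈ 0.901600
step 4 [4y] zero: DF = P = 552/625 ≈ 0.883200
step 5 [5y] zero: DF = P = 4187/5000 ≈ 0.837400
step 6 [6y] bond c/1=17/200: DF=(644829/500000 − 17/200·(0.983500+0.936300+0.901600+0.883200+0.837400))/(1+17/200) = 1041/1250 ≈ 0.832800
step 7 [7y] bond c/1=3/50: DF=(596957/500000 − 3/50·(0.983500+0.936300+0.901600+0.883200+0.837400+0.832800))/(1+3/50) = 8221/10000 ≈ 0.822100

1 1 1967/2000
2 2 9363/10000
3 3 1127/1250
4 4 552/625
5 5 4187/5000
6 6 1041/1250
7 7 8221/10000
DF(2y) = 9363/10000 ≈ 0.936300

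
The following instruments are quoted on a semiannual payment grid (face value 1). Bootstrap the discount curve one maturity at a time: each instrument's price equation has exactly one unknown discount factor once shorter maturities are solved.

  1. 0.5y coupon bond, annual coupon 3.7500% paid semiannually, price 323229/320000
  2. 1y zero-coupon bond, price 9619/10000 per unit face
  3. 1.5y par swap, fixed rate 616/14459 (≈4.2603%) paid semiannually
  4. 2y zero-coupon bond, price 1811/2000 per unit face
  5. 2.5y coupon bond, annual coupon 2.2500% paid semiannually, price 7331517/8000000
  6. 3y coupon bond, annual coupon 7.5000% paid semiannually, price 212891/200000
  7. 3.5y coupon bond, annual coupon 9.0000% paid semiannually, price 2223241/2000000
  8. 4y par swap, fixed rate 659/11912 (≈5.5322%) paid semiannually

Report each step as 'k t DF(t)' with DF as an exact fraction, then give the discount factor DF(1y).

1 1/2 1983/2000
2 1 9619/10000
3 3/2 1173/1250
4 2 1811/2000
5 5/2 108/125
6 3 343/400
7 7/2 8261/10000
8 4 8023/10000
DF(1y) = 9619/10000 ≈ 0.961900

step 1 [0.5y] bond c/2=3/160: DF=(323229/320000 − 3/160·(0))/(1+3/160) = 1983/2000 ≈ 0.991500
step 2 [1y] zero: DF = P = 9619/10000 ≈ 0.961900
step 3 [1.5y] swap r/2=308/14459: DF=(1 − 308/14459·(0.991500+0.961900))/(1+308/14459) = 1173/1250 ≈ 0.938400
step 4 [2y] zero: DF = P = 1811/2000 ≈ 0.905500
step 5 [2.5y] bond c/2=9/800: DF=(7331517/8000000 − 9/800·(0.991500+0.961900+0.938400+0.905500))/(1+9/800) = 108/125 ≈ 0.864000
step 6 [3y] bond c/2=3/80: DF=(212891/200000 − 3/80·(0.991500+0.961900+0.938400+0.905500+0.864000))/(1+3/80) = 343/400 ≈ 0.857500
step 7 [3.5y] bond c/2=9/200: DF=(2223241/2000000 − 9/200·(0.991500+0.961900+0.938400+0.905500+0.864000+0.857500))/(1+9/200) = 8261/10000 ≈ 0.826100
step 8 [4y] swap r/2=659/23824: DF=(1 − 659/23824·(0.991500+0.961900+0.938400+0.905500+0.864000+0.857500+0.826100))/(1+659/23824) = 8023/10000 ≈ 0.802300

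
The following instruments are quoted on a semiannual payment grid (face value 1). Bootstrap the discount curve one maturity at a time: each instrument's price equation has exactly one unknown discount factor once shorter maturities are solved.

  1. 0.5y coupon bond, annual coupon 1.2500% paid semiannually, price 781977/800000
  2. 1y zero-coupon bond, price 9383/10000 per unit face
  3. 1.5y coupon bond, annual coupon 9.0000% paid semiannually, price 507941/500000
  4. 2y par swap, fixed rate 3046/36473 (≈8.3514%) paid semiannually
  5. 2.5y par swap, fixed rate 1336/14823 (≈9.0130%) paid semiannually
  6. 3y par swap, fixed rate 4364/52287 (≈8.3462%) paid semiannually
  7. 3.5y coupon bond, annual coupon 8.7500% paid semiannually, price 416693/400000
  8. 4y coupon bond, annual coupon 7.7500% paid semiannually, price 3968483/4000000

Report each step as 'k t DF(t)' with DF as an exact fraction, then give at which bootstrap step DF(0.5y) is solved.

step 1 [0.5y] bond c/2=1/160: DF=(781977/800000 − 1/160·(0))/(1+1/160) = 4857/5000 ≈ 0.971400
step 2 [1y] zero: DF = P = 9383/10000 ≈ 0.938300
step 3 [1.5y] bond c/2=9/200: DF=(507941/500000 − 9/200·(0.971400+0.938300))/(1+9/200) = 8899/10000 ≈ 0.889900
step 4 [2y] swap r/2=1523/36473: DF=(1 − 1523/36473·(0.971400+0.938300+0.889900))/(1+1523/36473) = 8477/10000 ≈ 0.847700
step 5 [2.5y] swap r/2=668/14823: DF=(1 − 668/14823·(0.971400+0.938300+0.889900+0.847700))/(1+668/14823) = 1999/2500 ≈ 0.799600
step 6 [3y] swap r/2=2182/52287: DF=(1 − 2182/52287·(0.971400+0.938300+0.889900+0.847700+0.799600))/(1+2182/52287) = 3909/5000 ≈ 0.781800
step 7 [3.5y] bond c/2=7/160: DF=(416693/400000 − 7/160·(0.971400+0.938300+0.889900+0.847700+0.799600+0.781800))/(1+7/160) = 7789/10000 ≈ 0.778900
step 8 [4y] bond c/2=31/800: DF=(3968483/4000000 − 31/800·(0.971400+0.938300+0.889900+0.847700+0.799600+0.781800+0.778900))/(1+31/800) = 731/1000 ≈ 0.731000

1 1/2 4857/5000
2 1 9383/10000
3 3/2 8899/10000
4 2 8477/10000
5 5/2 1999/2500
6 3 3909/5000
7 7/2 7789/10000
8 4 731/1000
DF(0.5y) is solved at step 1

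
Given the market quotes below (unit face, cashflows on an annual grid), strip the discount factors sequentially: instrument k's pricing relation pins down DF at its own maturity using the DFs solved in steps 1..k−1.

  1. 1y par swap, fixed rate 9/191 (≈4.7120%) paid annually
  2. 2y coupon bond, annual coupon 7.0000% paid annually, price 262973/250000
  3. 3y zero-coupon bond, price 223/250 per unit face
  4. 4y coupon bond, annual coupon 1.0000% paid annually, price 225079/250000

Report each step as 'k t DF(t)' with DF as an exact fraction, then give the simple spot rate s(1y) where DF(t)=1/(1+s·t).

step 1 [1y] swap r/1=9/191: DF=(1 − 9/191·(0))/(1+9/191) = 191/200 ≈ 0.955000
step 2 [2y] bond c/1=7/100: DF=(262973/250000 − 7/100·(0.955000))/(1+7/100) = 4603/5000 ≈ 0.920600
step 3 [3y] zero: DF = P = 223/250 ≈ 0.892000
step 4 [4y] bond c/1=1/100: DF=(225079/250000 − 1/100·(0.955000+0.920600+0.892000))/(1+1/100) = 108/125 ≈ 0.864000

1 1 191/200
2 2 4603/5000
3 3 223/250
4 4 108/125
s(1y) = (1/(191/200) − 1)/(1) = 9/191 ≈ 4.7120%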